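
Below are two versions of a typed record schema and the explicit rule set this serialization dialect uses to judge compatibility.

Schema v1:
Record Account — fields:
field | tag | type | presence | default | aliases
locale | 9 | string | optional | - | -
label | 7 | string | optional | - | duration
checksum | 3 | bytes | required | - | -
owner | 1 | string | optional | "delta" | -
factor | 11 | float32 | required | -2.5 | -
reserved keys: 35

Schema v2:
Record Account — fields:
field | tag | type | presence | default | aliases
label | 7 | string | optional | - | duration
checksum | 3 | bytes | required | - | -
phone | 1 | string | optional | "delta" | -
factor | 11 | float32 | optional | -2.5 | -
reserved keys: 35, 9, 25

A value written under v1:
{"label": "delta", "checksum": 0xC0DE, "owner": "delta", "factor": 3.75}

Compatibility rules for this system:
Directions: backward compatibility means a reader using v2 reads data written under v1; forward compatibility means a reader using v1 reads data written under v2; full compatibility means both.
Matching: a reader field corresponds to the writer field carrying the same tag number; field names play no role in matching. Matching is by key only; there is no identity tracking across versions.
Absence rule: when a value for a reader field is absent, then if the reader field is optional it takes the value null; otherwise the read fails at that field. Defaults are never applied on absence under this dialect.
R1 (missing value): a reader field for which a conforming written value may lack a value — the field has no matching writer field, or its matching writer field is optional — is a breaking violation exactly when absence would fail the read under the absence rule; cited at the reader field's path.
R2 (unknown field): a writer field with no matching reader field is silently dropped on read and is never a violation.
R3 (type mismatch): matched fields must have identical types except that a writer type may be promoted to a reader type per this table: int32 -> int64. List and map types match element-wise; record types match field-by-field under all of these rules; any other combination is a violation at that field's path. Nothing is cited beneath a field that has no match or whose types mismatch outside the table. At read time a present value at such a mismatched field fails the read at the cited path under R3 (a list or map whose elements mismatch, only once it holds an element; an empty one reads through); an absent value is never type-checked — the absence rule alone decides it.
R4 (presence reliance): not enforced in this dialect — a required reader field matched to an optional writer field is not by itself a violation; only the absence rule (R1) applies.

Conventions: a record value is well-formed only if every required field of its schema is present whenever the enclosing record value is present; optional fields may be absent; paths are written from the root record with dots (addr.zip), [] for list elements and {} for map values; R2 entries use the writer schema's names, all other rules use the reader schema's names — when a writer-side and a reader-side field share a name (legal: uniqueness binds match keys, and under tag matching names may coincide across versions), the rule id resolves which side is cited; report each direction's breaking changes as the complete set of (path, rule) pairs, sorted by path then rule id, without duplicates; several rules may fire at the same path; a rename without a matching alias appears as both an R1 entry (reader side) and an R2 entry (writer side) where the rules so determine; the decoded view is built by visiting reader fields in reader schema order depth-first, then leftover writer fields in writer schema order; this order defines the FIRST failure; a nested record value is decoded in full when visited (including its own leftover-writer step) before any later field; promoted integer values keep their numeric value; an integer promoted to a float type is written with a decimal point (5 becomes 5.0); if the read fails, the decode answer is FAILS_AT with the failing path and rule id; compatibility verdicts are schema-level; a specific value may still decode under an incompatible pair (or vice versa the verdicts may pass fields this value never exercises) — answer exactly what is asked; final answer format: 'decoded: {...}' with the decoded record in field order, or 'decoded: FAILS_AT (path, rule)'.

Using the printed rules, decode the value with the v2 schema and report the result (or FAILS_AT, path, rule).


in Account below, arrows point writer -> reader
migrating the Account value to v2:
  label := "delta"
  checksum := 0xC0DE
  phone := "delta" (from writer owner)
  factor := 3.75
  => decoded: {"label": "delta", "checksum": 0xC0DE, "phone": "delta", "factor": 3.75}
ruling out the remaining Account differences:
  field factor in record Account: required changed to optional -> matters for Account compatibility verdicts, not for this value's decode

decoded: {"label": "delta", "checksum": 0xC0DE, "phone": "delta", "factor": 3.75}


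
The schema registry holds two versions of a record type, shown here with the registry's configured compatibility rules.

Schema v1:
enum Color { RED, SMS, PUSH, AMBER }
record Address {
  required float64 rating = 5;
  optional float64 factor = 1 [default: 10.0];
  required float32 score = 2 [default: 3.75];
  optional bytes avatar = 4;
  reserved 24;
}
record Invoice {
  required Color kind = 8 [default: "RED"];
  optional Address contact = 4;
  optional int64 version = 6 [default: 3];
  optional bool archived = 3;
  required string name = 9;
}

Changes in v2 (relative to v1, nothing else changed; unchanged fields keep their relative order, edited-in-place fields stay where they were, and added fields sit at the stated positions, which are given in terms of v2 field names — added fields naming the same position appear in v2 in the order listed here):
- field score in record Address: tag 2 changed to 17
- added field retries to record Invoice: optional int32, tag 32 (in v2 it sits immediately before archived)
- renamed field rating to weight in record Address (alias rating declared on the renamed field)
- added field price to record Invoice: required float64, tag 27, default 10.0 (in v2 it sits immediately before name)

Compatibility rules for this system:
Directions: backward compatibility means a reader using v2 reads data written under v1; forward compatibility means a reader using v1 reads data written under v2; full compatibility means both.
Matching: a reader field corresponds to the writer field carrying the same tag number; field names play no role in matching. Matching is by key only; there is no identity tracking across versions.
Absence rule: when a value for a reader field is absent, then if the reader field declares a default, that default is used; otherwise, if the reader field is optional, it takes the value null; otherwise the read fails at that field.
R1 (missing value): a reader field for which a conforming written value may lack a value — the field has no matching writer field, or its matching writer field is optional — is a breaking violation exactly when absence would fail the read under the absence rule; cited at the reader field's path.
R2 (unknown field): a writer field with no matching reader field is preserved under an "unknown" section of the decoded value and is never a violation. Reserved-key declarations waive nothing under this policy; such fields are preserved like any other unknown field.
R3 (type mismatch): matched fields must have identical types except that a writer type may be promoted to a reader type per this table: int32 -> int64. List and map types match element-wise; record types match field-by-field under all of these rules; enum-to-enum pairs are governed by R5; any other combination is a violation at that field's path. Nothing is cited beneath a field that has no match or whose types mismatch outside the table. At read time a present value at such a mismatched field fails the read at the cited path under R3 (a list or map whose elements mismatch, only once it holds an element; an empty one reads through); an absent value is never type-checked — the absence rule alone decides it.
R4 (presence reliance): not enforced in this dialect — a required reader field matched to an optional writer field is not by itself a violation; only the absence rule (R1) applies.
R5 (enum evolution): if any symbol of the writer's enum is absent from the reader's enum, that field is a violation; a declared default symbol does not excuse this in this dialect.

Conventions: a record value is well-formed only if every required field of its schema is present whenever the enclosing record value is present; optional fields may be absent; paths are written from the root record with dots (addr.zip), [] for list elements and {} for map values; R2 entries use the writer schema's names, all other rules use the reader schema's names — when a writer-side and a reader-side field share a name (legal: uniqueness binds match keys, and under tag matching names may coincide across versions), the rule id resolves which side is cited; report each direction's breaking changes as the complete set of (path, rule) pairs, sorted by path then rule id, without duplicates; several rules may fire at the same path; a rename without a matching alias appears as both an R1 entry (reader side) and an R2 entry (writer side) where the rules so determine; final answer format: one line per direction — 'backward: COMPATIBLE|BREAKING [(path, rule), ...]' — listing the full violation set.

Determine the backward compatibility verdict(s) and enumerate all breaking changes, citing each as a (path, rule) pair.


in Invoice below, arrows point writer -> reader
backward for Invoice (reader v2, writer v1):
  kind: paired with writer kind (Color -> Color; writer required)
  contact: paired with writer contact (Address -> Address; writer optional)
  version: paired with writer version (int64 -> int64; writer optional)
  retries has no writer counterpart
  archived: paired with writer archived (bool -> bool; writer optional)
  price has no writer counterpart
  name: paired with writer name (string -> string; writer required)
  contact.weight: paired with writer contact.rating (float64 -> float64; writer required)
  contact.factor: paired with writer contact.factor (float64 -> float64; writer optional)
  contact.score has no writer counterpart
  contact.avatar: paired with writer contact.avatar (bytes -> bytes; writer optional)
  contact.score (writer side), unknown to reader
  nothing fires on Invoice: backward is COMPATIBLE
diffs on Invoice not affecting the asked answer:
  field score in record Address: tag 2 changed to 17 -> triggers nothing under Invoice's printed rules — same verdict
  added field price to record Invoice: required float64, tag 27, default 10.0 (in v2 it sits immediately before name) -> triggers nothing under Invoice's printed rules — same verdict
  renamed field rating to weight in record Address (alias rating declared on the renamed field) -> triggers nothing under Invoice's printed rules — same verdict
  added field retries to record Invoice: optional int32, tag 32 (in v2 it sits immediately before archived) -> triggers nothing under Invoice's printed rules — same verdict

backward: COMPATIBLE []


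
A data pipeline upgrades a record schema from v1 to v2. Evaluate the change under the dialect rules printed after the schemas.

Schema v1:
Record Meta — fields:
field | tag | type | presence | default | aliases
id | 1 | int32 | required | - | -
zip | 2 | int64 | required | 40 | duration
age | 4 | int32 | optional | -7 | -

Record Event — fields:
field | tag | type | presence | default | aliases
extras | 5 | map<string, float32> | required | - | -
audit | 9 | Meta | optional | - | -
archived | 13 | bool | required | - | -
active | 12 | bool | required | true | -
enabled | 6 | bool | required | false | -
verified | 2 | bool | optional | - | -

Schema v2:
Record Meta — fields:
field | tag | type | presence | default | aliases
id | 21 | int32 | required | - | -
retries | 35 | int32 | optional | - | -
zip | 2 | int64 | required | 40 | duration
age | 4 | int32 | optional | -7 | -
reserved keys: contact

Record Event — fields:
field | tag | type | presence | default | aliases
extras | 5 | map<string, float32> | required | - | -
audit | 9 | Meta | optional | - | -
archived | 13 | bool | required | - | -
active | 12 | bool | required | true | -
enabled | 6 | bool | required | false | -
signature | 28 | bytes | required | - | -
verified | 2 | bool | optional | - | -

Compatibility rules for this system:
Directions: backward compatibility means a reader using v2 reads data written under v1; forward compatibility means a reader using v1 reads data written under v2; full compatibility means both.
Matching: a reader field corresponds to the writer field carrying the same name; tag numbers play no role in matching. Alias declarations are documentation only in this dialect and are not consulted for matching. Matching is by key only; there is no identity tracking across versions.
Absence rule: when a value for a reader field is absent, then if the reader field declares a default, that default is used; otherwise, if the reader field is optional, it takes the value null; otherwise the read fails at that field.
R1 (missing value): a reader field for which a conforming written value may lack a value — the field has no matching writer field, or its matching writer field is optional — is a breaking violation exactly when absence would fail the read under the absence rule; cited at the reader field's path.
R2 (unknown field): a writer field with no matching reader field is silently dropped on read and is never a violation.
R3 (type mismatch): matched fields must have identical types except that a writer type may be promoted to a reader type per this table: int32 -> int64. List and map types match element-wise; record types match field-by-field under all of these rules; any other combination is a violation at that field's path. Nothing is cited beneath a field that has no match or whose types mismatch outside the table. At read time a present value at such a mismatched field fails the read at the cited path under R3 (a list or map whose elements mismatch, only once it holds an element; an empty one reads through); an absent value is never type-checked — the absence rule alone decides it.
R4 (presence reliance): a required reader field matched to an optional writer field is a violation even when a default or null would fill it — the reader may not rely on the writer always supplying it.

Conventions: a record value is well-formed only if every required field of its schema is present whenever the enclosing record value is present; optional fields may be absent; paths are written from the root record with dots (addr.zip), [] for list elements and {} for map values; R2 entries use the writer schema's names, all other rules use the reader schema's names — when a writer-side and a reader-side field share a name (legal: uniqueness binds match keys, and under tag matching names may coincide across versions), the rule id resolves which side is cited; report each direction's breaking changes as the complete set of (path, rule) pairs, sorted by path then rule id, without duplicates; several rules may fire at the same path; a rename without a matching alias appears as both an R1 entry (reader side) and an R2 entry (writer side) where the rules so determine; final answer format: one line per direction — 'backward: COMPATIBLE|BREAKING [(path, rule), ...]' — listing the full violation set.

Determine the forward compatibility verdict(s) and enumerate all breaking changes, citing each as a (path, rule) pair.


in Event below, arrows point writer -> reader
forward analysis of Event with v1 as reader and v2 as writer:
  writer required, map<string, float32> -> map<string, float32>: reader extras maps from writer extras
  writer optional, Meta -> Meta: reader audit maps from writer audit
  writer required, bool -> bool: reader archived maps from writer archived
  writer required, bool -> bool: reader active maps from writer active
  writer required, bool -> bool: reader enabled maps from writer enabled
  writer optional, bool -> bool: reader verified maps from writer verified
  leftover writer field: signature
  writer required, int32 -> int32: reader audit.id maps from writer audit.id
  writer required, int64 -> int64: reader audit.zip maps from writer audit.zip
  writer optional, int32 -> int32: reader audit.age maps from writer audit.age
  leftover writer field: audit.retries
  nothing fires on Event: forward is COMPATIBLE
ruling out the remaining Event differences:
  added field retries to record Meta: optional int32, tag 35 (in v2 it sits immediately before zip) -> no rule fires on it in Event's dialect; the asked verdict holds
  field id in record Meta: tag 1 changed to 21 -> no rule fires on it in Event's dialect; the asked verdict holds
  added field signature to record Event: required bytes, tag 28 (in v2 it sits immediately before verified) -> matters only for Event's backward compatibility — outside the asked direction

forward: COMPATIBLE []


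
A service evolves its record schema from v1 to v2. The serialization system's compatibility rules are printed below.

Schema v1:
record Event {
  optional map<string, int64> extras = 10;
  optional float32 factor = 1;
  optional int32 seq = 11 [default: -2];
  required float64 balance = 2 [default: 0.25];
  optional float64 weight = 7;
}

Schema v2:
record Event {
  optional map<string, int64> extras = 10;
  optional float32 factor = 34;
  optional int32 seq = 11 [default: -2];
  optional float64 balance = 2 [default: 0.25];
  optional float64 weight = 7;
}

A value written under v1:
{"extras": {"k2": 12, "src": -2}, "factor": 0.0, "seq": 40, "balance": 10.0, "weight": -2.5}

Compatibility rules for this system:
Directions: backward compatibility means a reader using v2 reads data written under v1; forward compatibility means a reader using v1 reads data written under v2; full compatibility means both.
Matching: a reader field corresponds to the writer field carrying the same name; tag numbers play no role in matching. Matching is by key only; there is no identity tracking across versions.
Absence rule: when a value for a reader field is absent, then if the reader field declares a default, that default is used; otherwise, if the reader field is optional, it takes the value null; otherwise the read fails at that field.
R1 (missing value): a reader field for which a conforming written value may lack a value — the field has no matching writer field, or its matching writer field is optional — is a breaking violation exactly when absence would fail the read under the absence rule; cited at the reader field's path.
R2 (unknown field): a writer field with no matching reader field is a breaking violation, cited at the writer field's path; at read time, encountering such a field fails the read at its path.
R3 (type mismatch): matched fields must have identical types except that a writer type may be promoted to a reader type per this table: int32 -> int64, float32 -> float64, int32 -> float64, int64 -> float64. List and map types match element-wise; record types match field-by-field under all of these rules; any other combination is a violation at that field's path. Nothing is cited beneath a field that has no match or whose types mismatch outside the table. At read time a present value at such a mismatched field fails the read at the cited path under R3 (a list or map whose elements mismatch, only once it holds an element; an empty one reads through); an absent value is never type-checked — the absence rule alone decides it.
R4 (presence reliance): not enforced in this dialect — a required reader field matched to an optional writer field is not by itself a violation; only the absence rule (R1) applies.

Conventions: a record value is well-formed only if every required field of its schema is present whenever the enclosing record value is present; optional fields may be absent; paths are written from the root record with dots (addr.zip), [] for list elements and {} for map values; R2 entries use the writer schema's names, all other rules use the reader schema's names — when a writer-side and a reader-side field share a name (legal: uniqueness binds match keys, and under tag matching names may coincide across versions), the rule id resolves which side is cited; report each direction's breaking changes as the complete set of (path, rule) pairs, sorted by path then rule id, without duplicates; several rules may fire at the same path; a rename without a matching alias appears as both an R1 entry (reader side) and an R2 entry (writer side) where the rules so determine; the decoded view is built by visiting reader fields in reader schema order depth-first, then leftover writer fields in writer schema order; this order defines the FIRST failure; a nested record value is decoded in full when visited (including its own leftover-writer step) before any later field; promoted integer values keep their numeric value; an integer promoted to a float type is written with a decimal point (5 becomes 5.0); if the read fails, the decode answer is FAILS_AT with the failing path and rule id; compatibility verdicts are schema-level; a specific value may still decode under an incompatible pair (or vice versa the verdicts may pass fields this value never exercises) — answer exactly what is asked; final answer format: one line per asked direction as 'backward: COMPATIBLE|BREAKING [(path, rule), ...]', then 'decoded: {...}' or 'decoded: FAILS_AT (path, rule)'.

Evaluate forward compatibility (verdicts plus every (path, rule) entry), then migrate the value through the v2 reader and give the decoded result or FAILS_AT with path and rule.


the writer's type comes first in each Event pair
forward analysis of Event with v1 as reader and v2 as writer:
  extras <- extras (map<string, int64> -> map<string, int64>, writer optional)
  factor <- factor (float32 -> float32, writer optional)
  seq <- seq (int32 -> int32, writer optional)
  balance <- balance (float64 -> float64, writer optional)
  weight <- weight (float64 -> float64, writer optional)
  => no violations; forward on Event: COMPATIBLE
decode walk for Event under reader schema v2:
  extras := {"k2": 12, "src": -2}
  factor := 0.0
  seq := 40
  balance := 10.0
  weight := -2.5
  => decoded: {"extras": {"k2": 12, "src": -2}, "factor": 0.0, "seq": 40, "balance": 10.0, "weight": -2.5}
the other Event changes do not affect what is asked:
  field balance in record Event: required changed to optional -> inert for the asked Event verdict: nothing fires
  field factor in record Event: tag 1 changed to 34 -> inert for the asked Event verdict: nothing fires

forward: COMPATIBLE []; decoded: {"extras": {"k2": 12, "src": -2}, "factor": 0.0, "seq": 40, "balance": 10.0, "weight": -2.5}


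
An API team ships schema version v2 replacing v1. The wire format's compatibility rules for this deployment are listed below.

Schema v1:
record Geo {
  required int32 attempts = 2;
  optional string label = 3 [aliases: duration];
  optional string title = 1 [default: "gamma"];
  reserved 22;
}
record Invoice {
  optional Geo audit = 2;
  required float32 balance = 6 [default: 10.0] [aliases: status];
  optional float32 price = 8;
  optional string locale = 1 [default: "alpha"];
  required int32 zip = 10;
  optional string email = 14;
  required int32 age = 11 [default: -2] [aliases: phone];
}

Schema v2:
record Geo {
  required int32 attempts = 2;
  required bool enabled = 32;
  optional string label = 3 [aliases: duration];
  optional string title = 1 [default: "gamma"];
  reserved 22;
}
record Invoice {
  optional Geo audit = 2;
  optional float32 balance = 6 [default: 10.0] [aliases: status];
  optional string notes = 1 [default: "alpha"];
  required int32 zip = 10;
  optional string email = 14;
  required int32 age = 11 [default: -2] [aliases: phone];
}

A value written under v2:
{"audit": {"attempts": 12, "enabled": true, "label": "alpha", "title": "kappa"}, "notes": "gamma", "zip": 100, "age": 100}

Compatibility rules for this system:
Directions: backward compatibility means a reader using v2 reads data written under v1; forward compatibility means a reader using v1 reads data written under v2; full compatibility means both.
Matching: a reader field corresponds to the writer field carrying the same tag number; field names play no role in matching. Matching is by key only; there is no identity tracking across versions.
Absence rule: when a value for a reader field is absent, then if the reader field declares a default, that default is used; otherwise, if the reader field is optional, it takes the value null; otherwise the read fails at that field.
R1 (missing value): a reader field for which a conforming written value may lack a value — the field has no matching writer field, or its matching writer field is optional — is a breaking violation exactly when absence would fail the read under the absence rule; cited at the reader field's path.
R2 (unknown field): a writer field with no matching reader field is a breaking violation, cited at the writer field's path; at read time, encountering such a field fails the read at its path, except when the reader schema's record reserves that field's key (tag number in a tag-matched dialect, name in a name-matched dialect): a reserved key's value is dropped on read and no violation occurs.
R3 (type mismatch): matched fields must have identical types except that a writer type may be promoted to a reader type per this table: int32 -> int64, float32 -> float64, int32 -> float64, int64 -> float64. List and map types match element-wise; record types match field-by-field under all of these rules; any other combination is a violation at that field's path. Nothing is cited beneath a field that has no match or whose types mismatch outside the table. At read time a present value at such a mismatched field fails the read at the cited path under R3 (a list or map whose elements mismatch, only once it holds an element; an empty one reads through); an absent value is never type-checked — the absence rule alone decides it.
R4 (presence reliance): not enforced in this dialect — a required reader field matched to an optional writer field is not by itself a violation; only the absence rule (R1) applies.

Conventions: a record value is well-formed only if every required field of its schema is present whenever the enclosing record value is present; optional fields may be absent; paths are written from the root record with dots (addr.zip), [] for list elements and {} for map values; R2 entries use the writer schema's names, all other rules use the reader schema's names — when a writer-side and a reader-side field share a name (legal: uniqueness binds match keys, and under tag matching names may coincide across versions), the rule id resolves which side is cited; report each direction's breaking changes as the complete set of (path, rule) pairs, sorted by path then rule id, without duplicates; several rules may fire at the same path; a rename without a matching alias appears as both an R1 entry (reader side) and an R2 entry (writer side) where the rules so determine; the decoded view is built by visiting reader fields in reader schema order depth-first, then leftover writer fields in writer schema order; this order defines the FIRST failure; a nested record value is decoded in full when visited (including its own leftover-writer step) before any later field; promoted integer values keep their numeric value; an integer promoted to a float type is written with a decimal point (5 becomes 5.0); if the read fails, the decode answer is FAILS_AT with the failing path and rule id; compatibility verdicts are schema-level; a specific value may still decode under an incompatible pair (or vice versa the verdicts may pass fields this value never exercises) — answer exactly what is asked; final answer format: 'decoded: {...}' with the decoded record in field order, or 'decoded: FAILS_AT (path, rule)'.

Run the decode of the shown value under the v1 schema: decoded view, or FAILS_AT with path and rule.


in Invoice below, arrows point writer -> reader
decoding the Invoice value with the v1 reader:
  audit.attempts := 12
  audit.label := "alpha"
  audit.title := "kappa"
  read fails at audit.enabled under R2 (unknown field)
  => FAILS_AT (audit.enabled, R2)
remaining Invoice differences; none change what is asked:
  removed field price from record Invoice -> matters for Invoice compatibility verdicts, not for this value's decode
  renamed field locale to notes in record Invoice -> fires no rule on Invoice under this dialect and leaves the result unchanged
  field balance in record Invoice: required changed to optional -> fires no rule on Invoice under this dialect and leaves the result unchanged

decoded: FAILS_AT (audit.enabled, R2)


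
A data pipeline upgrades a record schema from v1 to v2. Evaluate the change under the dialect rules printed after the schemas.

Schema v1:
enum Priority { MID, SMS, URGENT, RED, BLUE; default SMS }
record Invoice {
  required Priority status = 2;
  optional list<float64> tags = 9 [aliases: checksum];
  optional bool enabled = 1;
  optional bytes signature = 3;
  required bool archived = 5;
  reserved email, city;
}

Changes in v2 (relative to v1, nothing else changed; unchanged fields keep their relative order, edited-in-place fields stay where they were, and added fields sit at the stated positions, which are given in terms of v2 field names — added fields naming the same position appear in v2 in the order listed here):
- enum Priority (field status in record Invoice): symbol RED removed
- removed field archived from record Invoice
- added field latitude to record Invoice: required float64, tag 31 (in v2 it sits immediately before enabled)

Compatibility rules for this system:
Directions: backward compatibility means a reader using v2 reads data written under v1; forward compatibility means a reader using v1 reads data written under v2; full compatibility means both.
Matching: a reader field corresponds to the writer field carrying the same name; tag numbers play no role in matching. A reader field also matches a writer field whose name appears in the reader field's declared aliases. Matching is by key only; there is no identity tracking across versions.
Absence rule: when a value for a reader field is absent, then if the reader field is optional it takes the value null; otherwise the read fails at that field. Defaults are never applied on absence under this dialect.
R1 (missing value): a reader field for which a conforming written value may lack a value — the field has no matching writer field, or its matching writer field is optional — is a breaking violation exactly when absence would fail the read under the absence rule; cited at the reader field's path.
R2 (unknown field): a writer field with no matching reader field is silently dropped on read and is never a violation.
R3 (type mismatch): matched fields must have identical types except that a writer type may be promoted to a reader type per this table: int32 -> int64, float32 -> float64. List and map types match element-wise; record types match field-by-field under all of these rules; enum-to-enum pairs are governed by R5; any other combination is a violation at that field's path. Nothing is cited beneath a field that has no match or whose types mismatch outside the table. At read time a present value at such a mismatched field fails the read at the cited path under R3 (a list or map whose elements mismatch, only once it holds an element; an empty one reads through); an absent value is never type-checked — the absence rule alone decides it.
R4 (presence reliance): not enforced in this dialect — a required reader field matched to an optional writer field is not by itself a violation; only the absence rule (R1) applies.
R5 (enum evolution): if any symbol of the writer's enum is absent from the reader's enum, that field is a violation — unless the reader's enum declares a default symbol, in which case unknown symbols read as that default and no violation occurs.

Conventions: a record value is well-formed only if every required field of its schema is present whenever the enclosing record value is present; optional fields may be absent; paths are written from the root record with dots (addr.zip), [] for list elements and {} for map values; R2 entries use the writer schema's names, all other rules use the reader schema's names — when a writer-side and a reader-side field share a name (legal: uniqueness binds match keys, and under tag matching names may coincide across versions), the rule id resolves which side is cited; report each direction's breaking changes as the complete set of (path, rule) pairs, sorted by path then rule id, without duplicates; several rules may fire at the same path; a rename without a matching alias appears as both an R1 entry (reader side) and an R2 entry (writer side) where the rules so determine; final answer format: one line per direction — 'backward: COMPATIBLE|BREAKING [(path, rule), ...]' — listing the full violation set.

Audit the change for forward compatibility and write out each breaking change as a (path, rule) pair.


arrows below run writer -> reader for Invoice
checking forward for Invoice: reader v1 against writer v2:
  status: paired with writer status (Priority -> Priority; writer required)
  tags: paired with writer tags (list<float64> -> list<float64>; writer optional)
  enabled: paired with writer enabled (bool -> bool; writer optional)
  signature: paired with writer signature (bytes -> bytes; writer optional)
  archived: no writer match
  latitude (writer side), unknown to reader
  R1 fires at archived
  forward on Invoice therefore BREAKING (1)
ruling out the remaining Invoice differences:
  enum Priority (field status in record Invoice): symbol RED removed -> triggers nothing under Invoice's printed rules — same verdict
  added field latitude to record Invoice: required float64, tag 31 (in v2 it sits immediately before enabled) -> fires only in the backward direction of Invoice, which is not asked here

forward: BREAKING [(archived, R1)]


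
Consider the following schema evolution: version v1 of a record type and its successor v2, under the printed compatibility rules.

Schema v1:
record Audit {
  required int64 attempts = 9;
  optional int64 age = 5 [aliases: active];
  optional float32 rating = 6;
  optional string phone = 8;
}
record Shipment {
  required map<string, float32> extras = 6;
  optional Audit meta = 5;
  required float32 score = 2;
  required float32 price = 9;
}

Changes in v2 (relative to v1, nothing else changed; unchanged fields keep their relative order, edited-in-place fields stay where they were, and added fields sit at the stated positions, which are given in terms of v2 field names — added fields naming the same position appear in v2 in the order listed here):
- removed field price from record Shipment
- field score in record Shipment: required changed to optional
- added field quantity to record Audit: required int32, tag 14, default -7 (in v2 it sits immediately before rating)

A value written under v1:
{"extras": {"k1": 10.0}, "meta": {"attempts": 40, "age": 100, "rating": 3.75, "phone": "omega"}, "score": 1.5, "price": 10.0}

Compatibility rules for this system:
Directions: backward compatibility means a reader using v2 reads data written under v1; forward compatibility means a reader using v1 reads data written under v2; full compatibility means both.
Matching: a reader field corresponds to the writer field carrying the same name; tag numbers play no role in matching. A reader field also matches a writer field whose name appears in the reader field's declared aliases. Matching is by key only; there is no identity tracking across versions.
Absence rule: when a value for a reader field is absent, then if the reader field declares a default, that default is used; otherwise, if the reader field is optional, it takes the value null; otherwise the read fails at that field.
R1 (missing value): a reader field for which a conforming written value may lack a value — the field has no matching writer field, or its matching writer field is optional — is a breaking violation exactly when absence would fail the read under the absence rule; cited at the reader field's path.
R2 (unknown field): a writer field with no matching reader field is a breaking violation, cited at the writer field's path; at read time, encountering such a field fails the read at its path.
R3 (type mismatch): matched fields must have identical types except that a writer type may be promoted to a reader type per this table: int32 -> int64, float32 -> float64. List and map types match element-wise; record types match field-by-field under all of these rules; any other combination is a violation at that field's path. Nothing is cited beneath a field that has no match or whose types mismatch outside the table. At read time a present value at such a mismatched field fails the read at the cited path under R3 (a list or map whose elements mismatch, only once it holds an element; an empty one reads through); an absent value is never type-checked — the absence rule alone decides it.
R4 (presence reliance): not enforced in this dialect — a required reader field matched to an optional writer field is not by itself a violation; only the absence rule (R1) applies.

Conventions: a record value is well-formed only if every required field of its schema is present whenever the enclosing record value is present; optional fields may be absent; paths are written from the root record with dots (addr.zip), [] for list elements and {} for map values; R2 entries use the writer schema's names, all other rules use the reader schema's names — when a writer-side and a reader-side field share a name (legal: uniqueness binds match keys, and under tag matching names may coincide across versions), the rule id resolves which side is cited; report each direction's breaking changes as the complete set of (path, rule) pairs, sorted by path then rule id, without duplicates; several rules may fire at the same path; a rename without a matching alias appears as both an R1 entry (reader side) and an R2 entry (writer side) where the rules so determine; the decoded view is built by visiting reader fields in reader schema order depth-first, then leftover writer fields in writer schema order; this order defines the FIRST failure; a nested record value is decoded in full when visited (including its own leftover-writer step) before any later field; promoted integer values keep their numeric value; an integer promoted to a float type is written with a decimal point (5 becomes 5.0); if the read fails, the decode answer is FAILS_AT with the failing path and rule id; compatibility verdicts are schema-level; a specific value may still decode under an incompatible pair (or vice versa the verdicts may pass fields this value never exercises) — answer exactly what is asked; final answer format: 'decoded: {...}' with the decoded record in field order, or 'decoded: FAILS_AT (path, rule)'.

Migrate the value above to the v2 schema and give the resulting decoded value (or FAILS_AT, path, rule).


decoded: FAILS_AT (price, R2)

the writer's type comes first in each Shipment pair
decoding the Shipment value with the v2 reader:
  extras := {"k1": 10.0}
  meta.attempts := 40
  meta.age := 100
  meta.quantity := -7 (no value, default fills)
  meta.rating := 3.75
  meta.phone := "omega"
  score := 1.5
  read fails at price under R2 (unknown field)
  => FAILS_AT (price, R2)
remaining Shipment differences; none change what is asked:
  field score in record Shipment: required changed to optional -> matters for Shipment compatibility verdicts, not for this value's decode
  added field quantity to record Audit: required int32, tag 14, default -7 (in v2 it sits immediately before rating) -> matters for Shipment compatibility verdicts, not for this value's decode


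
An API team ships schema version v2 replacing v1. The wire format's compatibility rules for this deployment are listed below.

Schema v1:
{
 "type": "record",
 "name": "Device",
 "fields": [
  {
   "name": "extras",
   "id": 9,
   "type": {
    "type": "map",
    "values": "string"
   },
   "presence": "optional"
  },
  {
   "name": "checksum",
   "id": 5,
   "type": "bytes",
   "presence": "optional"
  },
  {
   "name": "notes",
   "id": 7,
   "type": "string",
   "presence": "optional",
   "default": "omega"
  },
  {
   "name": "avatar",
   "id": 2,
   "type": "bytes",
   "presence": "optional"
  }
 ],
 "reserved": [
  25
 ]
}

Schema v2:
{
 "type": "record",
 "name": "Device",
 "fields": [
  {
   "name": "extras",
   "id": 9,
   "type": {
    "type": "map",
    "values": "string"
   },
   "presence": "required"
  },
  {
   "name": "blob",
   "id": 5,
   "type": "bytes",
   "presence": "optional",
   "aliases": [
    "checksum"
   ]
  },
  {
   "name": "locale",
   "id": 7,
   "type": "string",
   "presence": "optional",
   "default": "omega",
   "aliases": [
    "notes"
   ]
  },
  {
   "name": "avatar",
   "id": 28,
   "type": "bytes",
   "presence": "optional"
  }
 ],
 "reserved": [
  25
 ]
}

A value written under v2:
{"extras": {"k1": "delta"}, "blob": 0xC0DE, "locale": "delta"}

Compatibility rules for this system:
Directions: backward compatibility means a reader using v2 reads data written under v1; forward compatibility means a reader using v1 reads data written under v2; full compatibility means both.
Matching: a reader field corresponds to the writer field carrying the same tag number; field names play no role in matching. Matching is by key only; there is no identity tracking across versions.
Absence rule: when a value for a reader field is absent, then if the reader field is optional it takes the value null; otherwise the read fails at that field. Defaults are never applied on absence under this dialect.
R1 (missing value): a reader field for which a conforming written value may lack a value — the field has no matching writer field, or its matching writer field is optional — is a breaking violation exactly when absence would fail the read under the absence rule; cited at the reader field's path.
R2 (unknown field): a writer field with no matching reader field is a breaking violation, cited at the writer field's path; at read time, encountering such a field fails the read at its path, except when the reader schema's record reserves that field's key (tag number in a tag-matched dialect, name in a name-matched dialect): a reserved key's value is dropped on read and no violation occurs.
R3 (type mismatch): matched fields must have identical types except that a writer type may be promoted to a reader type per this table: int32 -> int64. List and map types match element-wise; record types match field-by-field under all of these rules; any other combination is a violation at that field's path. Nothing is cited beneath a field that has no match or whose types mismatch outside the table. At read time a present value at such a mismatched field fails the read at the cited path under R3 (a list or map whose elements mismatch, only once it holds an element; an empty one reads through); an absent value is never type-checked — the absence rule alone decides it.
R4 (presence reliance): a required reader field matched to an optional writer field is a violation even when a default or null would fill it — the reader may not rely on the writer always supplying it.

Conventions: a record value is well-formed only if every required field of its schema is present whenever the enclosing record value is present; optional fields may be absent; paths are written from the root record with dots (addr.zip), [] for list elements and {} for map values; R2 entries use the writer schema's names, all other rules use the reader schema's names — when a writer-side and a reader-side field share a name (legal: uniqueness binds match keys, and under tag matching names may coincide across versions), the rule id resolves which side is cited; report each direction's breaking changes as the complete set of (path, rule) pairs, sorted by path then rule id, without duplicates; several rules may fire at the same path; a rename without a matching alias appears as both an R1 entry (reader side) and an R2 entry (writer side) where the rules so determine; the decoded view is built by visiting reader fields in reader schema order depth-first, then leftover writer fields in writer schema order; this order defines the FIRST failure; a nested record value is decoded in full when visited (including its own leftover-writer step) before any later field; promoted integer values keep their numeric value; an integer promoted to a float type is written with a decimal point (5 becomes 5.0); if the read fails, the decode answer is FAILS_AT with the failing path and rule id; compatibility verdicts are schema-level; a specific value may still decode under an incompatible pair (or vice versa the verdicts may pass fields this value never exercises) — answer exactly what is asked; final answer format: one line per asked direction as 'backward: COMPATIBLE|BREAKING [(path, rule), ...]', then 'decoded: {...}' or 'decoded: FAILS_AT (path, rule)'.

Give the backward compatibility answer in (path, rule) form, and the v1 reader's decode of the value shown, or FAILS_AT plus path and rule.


the writer's type comes first in each Device pair
backward analysis of Device with v2 as reader and v1 as writer:
  extras: paired with writer extras (map<string, string> -> map<string, string>; writer optional)
  blob: paired with writer checksum (bytes -> bytes; writer optional)
  locale: paired with writer notes (string -> string; writer optional)
  avatar has no writer counterpart
  writer avatar: unknown to reader
  rule R2 violated at avatar
  rule R1 violated at extras
  rule R4 violated at extras
  => backward: BREAKING (3)
decode walk for Device under reader schema v1:
  extras := {"k1": "delta"}
  checksum := 0xC0DE (from writer blob)
  notes := "delta" (from writer locale)
  avatar := null (not supplied -> null)
  => decoded: {"extras": {"k1": "delta"}, "checksum": 0xC0DE, "notes": "delta", "avatar": null}
checking off the Device differences that do not matter here:
  renamed field notes to locale in record Device (alias notes declared on the renamed field) -> fires no rule on Device, leaving the asked answer as it is
  renamed field checksum to blob in record Device (alias checksum declared on the renamed field) -> fires no rule on Device, leaving the asked answer as it is

backward: BREAKING [(avatar, R2), (extras, R1), (extras, R4)]; decoded: {"extras": {"k1": "delta"}, "checksum": 0xC0DE, "notes": "delta", "avatar": null}
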